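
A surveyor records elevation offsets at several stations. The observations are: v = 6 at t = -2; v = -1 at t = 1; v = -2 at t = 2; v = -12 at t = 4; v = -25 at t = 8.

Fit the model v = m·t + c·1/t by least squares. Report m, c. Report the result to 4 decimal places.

m = -3.1405, c = 2.9005

The normal equations are: 89·m + 5·c = -265;  5·m + (101/64)·c = -89/8.
(Σt·t = 89, Σt·1/t = 5, Σ1/t·1/t = 101/64, Σt·v = -265, Σ1/t·v = -89/8.)
Determinant 89·(101/64) − 5² = 7389/64.
m = ((-265)·(101/64) − 5·(-89/8))/(7389/64) = -7735/2463; c = (89·(-89/8) − 5·(-265))/(7389/64) = 7144/2463.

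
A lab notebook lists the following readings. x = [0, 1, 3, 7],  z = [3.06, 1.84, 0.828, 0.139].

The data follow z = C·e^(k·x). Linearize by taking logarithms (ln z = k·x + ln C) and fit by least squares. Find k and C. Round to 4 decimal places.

Let Y = ln z. Fitting Y = k·x + ln C by least squares:
AᵀA = [[59.0000, 11.0000]; [11.0000, 4]], rhs = [-13.7694, -0.4338]ᵀ  (here Σx = 11.0000, Σ(x)² = 59.0000, Σln z = -0.4338, Σx·ln z = -13.7694).
Δ = 59.0000·4 − (11.0000)² = 115.0000; k = (-13.7694·4 − 11.0000·-0.4338)/115.0000 = -0.43744, ln C = (59.0000·-0.4338 − 11.0000·-13.7694)/115.0000 = 1.09450, so C = exp(1.09450) = 2.98768.

k = -0.4374, C = 2.9877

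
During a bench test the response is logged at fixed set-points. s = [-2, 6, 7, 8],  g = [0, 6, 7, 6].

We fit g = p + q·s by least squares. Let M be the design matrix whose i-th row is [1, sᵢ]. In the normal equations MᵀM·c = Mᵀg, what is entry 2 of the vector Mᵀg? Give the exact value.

Entry 2 ↔ basis s, so (Mᵀg)_{2} = Σᵢ (s)·gᵢ = (-2)·(0) + (6)·(6) + (7)·(7) + (8)·(6) = 133.

133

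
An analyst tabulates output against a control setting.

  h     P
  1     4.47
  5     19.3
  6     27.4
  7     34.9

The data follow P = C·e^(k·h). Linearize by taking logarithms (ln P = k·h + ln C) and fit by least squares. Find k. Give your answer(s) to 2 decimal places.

k = 0.35

Linearized form: ln P = k·h + ln C. From the 4 transformed points,
XᵀX = [[111.0000, 19.0000]; [19.0000, 4]], rhs = [61.0286, 11.3205]ᵀ  (here Σh = 19.0000, Σ(h)² = 111.0000, Σln P = 11.3205, Σh·ln P = 61.0286).
Solving (det = 83.0000): k = 0.34969, ln C = 1.16910.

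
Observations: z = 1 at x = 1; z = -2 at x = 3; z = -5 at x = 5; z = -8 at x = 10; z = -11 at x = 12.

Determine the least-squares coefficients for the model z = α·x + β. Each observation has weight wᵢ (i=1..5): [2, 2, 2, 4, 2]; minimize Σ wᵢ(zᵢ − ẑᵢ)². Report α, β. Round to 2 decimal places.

α = -0.98, β = 1.17

MᵀWM·[α, β]ᵀ = MᵀWz reads: 758·α + 82·β = -644;  82·α + 12·β = -66.
det = 758·12 − 82² = 2372.
α = ((-644)·12 − 82·(-66))/2372 = -579/593; β = (758·(-66) − 82·(-644))/2372 = 695/593.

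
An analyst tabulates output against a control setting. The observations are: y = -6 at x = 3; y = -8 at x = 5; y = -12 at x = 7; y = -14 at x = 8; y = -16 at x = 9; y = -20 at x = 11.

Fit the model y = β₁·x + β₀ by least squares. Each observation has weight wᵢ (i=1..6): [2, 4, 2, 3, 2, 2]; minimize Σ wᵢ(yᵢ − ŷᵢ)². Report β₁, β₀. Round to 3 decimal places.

β₁ = -1.827, β₀ = 0.534

From the data, Σwᵢ·x·x = 812, Σwᵢ·x = 104, Σwᵢ·1 = 15.
For AᵀWy: Σwᵢ·x·y = -1428, Σwᵢ·y = -182.
Δ = 812·15 − 104² = 1364.
β₁ = ((-1428)·15 − 104·(-182))/1364 = -623/341; β₀ = (812·(-182) − 104·(-1428))/1364 = 182/341.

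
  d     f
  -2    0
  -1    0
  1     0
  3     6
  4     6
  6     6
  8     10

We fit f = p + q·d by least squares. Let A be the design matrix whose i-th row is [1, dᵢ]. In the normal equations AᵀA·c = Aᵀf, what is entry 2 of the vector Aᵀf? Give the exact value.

158

Entry 2 ↔ basis d, so (Aᵀf)_{2} = Σᵢ (d)·fᵢ = (-2)·(0) + (-1)·(0) + (1)·(0) + (3)·(6) + (4)·(6) + (6)·(6) + (8)·(10) = 158.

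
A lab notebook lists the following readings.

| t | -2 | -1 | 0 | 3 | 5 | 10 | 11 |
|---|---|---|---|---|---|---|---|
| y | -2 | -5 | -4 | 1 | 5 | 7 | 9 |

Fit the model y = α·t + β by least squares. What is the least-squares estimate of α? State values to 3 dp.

α = 1.010

With design matrix X, XᵀX = [[260, 26]; [26, 7]] and Xᵀy = [206, 11]ᵀ.
Eliminating β: 7·(row 1) − 26·(row 2) gives 1144·α = 7·206 − 26·11 = 1156, so α = 289/286.
Then β = (11 − 26·(289/286))/7 = -24/11.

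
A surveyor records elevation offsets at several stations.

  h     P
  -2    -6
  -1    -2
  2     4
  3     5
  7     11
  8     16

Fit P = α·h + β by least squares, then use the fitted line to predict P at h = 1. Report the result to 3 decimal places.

The normal system AᵀA·[α, β]ᵀ = AᵀP is [[131, 17]; [17, 6]]·[α, β]ᵀ = [242, 28]ᵀ.
det = 131·6 − 17² = 497.
α = (242·6 − 17·28)/497 = 976/497; β = (131·28 − 17·242)/497 = -446/497.
At h = 1: P̂ = (976/497)·(1) + (-446/497)·(1) = 530/497.

P̂ = 1.066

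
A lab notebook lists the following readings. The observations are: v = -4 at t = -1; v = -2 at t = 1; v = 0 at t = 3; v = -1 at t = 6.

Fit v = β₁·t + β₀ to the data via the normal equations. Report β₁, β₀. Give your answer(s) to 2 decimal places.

β₁ = 0.44, β₀ = -2.74

Normal-equation sums: Σt·t = 47, Σt = 9, Σ1 = 4.
And Σt·v = -4, Σv = -7.
MᵀM·[β₁, β₀]ᵀ = Mᵀv becomes [[47, 9]; [9, 4]]·[β₁, β₀]ᵀ = [-4, -7]ᵀ.
Determinant 47·4 − 9² = 107.
β₁ = ((-4)·4 − 9·(-7))/107 = 47/107; β₀ = (47·(-7) − 9·(-4))/107 = -293/107.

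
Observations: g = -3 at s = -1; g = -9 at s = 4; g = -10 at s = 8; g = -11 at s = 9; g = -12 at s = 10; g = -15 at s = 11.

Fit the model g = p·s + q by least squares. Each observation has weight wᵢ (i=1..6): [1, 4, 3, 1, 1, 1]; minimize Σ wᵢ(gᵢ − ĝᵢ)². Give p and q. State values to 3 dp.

From the data, Σwᵢ·s·s = 559, Σwᵢ·s = 69, Σwᵢ·1 = 11.
For MᵀWg: Σwᵢ·s·g = -765, Σwᵢ·g = -107.
Normal equations: [[559, 69]; [69, 11]]·[p, q]ᵀ = [-765, -107]ᵀ.
det = 559·11 − 69² = 1388.
p = ((-765)·11 − 69·(-107))/1388 = -258/347; q = (559·(-107) − 69·(-765))/1388 = -1757/347.

p = -0.744, q = -5.063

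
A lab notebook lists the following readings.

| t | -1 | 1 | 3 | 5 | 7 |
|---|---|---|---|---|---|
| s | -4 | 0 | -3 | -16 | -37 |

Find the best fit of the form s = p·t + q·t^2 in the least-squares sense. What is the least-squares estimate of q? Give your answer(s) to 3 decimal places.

q = -1.063

Forming XᵀX = [[85, 495]; [495, 3109]] and Xᵀs = [-344, -2244]ᵀ gives XᵀX·[p, q]ᵀ = Xᵀs.
det = 85·3109 − 495² = 19240.
p = ((-344)·3109 − 495·(-2244))/19240 = 10321/4810; q = (85·(-2244) − 495·(-344))/19240 = -1023/962.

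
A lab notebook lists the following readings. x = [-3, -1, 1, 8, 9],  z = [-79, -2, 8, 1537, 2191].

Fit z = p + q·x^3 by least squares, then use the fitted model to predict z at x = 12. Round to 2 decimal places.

MᵀM·[p, q]ᵀ = Mᵀz reads: 5·p + 1214·q = 3655;  1214·p + 794316·q = 2386326.
det = 5·794316 − 1214² = 2497784.
p = (3655·794316 − 1214·2386326)/2497784 = 778152/312223; q = (5·2386326 − 1214·3655)/2497784 = 1873615/624446.
At x = 12: ẑ = (778152/312223)·(1) + (1873615/624446)·(1728) = 1619581512/312223.

ẑ = 5187.26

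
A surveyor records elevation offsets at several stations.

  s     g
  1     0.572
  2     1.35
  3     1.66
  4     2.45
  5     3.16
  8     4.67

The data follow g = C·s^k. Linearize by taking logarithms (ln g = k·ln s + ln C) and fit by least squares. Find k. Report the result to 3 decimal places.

Taking logs, ln g = k·ln s + ln C, so regress ln g on ln s.
AᵀA = [[10.5236, 6.8669]; [6.8669, 6]], rhs = [7.0636, 3.8361]ᵀ  (here Σln s = 6.8669, Σ(ln s)² = 10.5236, Σln g = 3.8361, Σln s·ln g = 7.0636).
Slope k = (n·Σln s·ln g − Σln s·Σln g)/(n·Σ(ln s)² − (Σln s)²) = (6·7.0636 − 6.8669·3.8361)/15.9867 = 1.00327; ln C = (Σln g − k·Σln s)/n = -0.50888.

k = 1.003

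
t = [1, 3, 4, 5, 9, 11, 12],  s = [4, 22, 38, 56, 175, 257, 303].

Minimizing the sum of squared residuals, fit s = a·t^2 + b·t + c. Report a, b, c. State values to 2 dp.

Normal-equation sums: Σt^2·t^2 = 42901, Σt^2·t = 4005, Σt^2 = 397, Σt·t = 397, Σt = 45, Σ1 = 7.
And Σt^2·s = 91114, Σt·s = 8540, Σs = 855.
Normal equations: [[42901, 4005, 397]; [4005, 397, 45]; [397, 45, 7]]·[a, b, c]ᵀ = [91114, 8540, 855]ᵀ.
Row-reducing yields a = 296209/148764, b = 69395/49588, c = 1493/6762.

a = 1.99, b = 1.40, c = 0.22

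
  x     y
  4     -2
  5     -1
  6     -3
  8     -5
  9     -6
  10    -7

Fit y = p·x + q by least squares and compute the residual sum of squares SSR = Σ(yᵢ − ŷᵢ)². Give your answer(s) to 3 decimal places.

SSR = 1.964

Normal-equation sums: Σx·x = 322, Σx = 42, Σ1 = 6.
Right-hand side: Σx·y = -195, Σy = -24.
So MᵀM·[p, q]ᵀ = Mᵀy: [[322, 42]; [42, 6]]·[p, q]ᵀ = [-195, -24]ᵀ.
Δ = 322·6 − 42² = 168.
p = ((-195)·6 − 42·(-24))/168 = -27/28; q = (322·(-24) − 42·(-195))/168 = 11/4.
Residuals: -25/28, 15/14, 1/28, -1/28, -1/14, -3/28; SSR = 55/28.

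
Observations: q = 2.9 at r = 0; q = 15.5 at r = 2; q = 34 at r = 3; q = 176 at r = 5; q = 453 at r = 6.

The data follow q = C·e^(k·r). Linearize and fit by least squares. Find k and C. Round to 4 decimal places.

Let Y = ln q. Fitting Y = k·r + ln C by least squares:
Σr = 16.0000, Σ(r)² = 74.0000, Σln q = 18.6183, Σr·ln q = 78.6085.
Normal system: [[74.0000, 16.0000]; [16.0000, 5]]·[k, ln C]ᵀ = [78.6085, 18.6183]ᵀ.
Solving (det = 114.0000): k = 0.83465, ln C = 1.05278, so C = exp(1.05278) = 2.86560.

k = 0.8346, C = 2.8656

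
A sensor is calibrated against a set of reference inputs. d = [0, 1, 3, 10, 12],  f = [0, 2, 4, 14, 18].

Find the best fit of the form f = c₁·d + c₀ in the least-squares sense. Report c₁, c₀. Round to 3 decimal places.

c₁ = 1.451, c₀ = 0.054

The normal system MᵀM·[c₁, c₀]ᵀ = Mᵀf is [[254, 26]; [26, 5]]·[c₁, c₀]ᵀ = [370, 38]ᵀ.
Eliminating c₀: 5·(row 1) − 26·(row 2) gives 594·c₁ = 5·370 − 26·38 = 862, so c₁ = 431/297.
Then c₀ = (38 − 26·(431/297))/5 = 16/297.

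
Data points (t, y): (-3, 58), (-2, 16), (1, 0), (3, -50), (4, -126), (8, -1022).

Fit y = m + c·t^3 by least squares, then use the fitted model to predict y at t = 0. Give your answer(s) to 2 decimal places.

ŷ = 2.41

With design matrix M, MᵀM = [[6, 569]; [569, 267763]] and Mᵀy = [-1124, -534372]ᵀ.
Determinant 6·267763 − 569² = 1282817.
m = ((-1124)·267763 − 569·(-534372))/1282817 = 3092056/1282817; c = (6·(-534372) − 569·(-1124))/1282817 = -2566676/1282817.
At t = 0: ŷ = (3092056/1282817)·(1) + (-2566676/1282817)·(0) = 3092056/1282817.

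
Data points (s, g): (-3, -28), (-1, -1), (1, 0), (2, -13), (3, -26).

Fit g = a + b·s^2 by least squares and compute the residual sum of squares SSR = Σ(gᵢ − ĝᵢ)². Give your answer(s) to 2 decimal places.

SSR = 7.69

MᵀM·[a, b]ᵀ = Mᵀg reads: 5·a + 24·b = -68;  24·a + 180·b = -539.
(Σ1 = 5, Σs^2 = 24, Σs^2·s^2 = 180, Σg = -68, Σs^2·g = -539.)
Δ = 5·180 − 24² = 324.
a = ((-68)·180 − 24·(-539))/324 = 58/27; b = (5·(-539) − 24·(-68))/324 = -1063/324.
Residuals: -67/108, 43/324, 367/324, -164/81, 149/108; SSR = 2491/324.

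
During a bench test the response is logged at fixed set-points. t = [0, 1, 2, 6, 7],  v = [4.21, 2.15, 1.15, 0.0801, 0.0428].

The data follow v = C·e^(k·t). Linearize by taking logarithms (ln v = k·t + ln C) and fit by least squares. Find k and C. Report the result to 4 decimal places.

Linearized form: ln v = k·t + ln C. From the 5 transformed points,
Σt = 16.0000, Σ(t)² = 90.0000, Σln v = -3.3330, Σt·ln v = -36.1604.
Normal system: [[90.0000, 16.0000]; [16.0000, 5]]·[k, ln C]ᵀ = [-36.1604, -3.3330]ᵀ.
Δ = 90.0000·5 − (16.0000)² = 194.0000; k = (-36.1604·5 − 16.0000·-3.3330)/194.0000 = -0.65708, ln C = (90.0000·-3.3330 − 16.0000·-36.1604)/194.0000 = 1.43606, so C = exp(1.43606) = 4.20411.

k = -0.6571, C = 4.2041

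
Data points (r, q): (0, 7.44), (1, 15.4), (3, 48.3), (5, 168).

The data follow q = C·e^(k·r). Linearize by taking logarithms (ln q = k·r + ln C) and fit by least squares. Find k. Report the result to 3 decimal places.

With ln qᵢ as the transformed response and rᵢ as the regressor:
Σr = 9.0000, Σ(r)² = 35.0000, Σln q = 13.7426, Σr·ln q = 39.9865.
Equations: 35.0000·k + 9.0000·ln C = 39.9865;  9.0000·k + 4·ln C = 13.7426.
Slope k = (n·Σr·ln q − Σr·Σln q)/(n·Σ(r)² − (Σr)²) = (4·39.9865 − 9.0000·13.7426)/59.0000 = 0.61461; ln C = (Σln q − k·Σr)/n = 2.05278.

k = 0.615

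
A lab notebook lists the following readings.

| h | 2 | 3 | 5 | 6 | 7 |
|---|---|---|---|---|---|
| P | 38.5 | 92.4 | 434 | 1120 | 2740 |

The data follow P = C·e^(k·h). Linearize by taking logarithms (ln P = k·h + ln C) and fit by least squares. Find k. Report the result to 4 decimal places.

k = 0.8444

With ln Pᵢ as the transformed response and hᵢ as the regressor:
XᵀX = [[123.0000, 23.0000]; [23.0000, 5]], rhs = [148.7814, 29.1866]ᵀ  (here Σh = 23.0000, Σ(h)² = 123.0000, Σln P = 29.1866, Σh·ln P = 148.7814).
Δ = 123.0000·5 − (23.0000)² = 86.0000; k = (148.7814·5 − 23.0000·29.1866)/86.0000 = 0.84436, ln C = (123.0000·29.1866 − 23.0000·148.7814)/86.0000 = 1.95329.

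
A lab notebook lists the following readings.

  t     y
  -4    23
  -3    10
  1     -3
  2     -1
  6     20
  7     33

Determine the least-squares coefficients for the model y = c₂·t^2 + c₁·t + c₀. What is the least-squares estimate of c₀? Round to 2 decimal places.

With design matrix M, MᵀM = [[4051, 477, 115]; [477, 115, 9]; [115, 9, 6]] and Mᵀy = [2788, 224, 82]ᵀ.
Inverting the 3×3 Gram matrix, [c₂, c₁, c₀]ᵀ = [137/140, -7879/4060, -2211/1015]ᵀ.

c₀ = -2.18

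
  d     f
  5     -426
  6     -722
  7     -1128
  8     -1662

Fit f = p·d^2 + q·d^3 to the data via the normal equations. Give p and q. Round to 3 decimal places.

Compute the Gram sums: Σd^2·d^2 = 8418, Σd^2·d^3 = 60476, Σd^3·d^3 = 442074.
For Xᵀf: Σd^2·f = -198282, Σd^3·f = -1447050.
det = 8418·442074 − 60476² = 64032356.
p = ((-198282)·442074 − 60476·(-1447050))/64032356 = -35880267/16008089; q = (8418·(-1447050) − 60476·(-198282))/64032356 = -47491167/16008089.

p = -2.241, q = -2.967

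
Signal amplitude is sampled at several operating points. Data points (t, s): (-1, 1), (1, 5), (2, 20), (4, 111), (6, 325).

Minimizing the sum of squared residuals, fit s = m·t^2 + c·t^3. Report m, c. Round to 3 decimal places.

m = 2.807, c = 1.037

The normal equations are: 1570·m + 8832·c = 13562;  8832·m + 50818·c = 77468.
Determinant 1570·50818 − 8832² = 1780036.
m = (13562·50818 − 8832·77468)/1780036 = 1249085/445009; c = (1570·77468 − 8832·13562)/1780036 = 461294/445009.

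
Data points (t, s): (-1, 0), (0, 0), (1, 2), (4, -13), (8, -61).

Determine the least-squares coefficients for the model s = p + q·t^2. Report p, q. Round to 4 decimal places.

The normal equations are: 5·p + 82·q = -72;  82·p + 4354·q = -4110.
(Σ1 = 5, Σt^2 = 82, Σt^2·t^2 = 4354, Σs = -72, Σt^2·s = -4110.)
det = 5·4354 − 82² = 15046.
p = ((-72)·4354 − 82·(-4110))/15046 = 11766/7523; q = (5·(-4110) − 82·(-72))/15046 = -7323/7523.

p = 1.5640, q = -0.9734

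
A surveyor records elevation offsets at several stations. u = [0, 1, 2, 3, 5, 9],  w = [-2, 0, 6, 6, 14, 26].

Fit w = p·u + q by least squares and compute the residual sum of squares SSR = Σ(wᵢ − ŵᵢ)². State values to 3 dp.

With design matrix X, XᵀX = [[120, 20]; [20, 6]] and Xᵀw = [334, 50]ᵀ.
Δ = 120·6 − 20² = 320.
p = (334·6 − 20·50)/320 = 251/80; q = (120·50 − 20·334)/320 = -17/8.
Residuals: 1/8, -81/80, 37/20, -103/80, 7/16, -9/80; SSR = 253/40.

SSR = 6.325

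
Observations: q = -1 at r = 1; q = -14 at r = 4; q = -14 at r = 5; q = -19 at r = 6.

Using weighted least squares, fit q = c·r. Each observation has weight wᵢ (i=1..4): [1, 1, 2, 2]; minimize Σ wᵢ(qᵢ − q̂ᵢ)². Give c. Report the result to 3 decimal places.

c = -3.058

Entries of MᵀWM: Σwᵢ·r·r = 139.
For MᵀWq: Σwᵢ·r·q = -425.
Hence c = -425 / 139 ≈ -3.05755.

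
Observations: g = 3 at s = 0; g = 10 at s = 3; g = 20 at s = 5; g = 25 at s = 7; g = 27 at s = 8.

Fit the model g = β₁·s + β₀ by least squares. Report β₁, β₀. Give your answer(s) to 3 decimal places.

Forming XᵀX = [[147, 23]; [23, 5]] and Xᵀg = [521, 85]ᵀ gives XᵀX·[β₁, β₀]ᵀ = Xᵀg.
Eliminating β₀: 5·(row 1) − 23·(row 2) gives 206·β₁ = 5·521 − 23·85 = 650, so β₁ = 325/103.
Then β₀ = (85 − 23·(325/103))/5 = 256/103.

β₁ = 3.155, β₀ = 2.485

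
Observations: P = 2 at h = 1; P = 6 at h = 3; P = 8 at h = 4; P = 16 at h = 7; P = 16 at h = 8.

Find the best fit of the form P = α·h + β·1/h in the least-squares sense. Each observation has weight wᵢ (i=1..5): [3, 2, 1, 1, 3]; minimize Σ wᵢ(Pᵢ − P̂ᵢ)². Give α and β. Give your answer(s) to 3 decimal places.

The normal system AᵀWA·[α, β]ᵀ = AᵀWP is [[278, 10]; [10, 94607/28224]]·[α, β]ᵀ = [570, 142/7]ᵀ.
Determinant 278·(94607/28224) − 10² = 11739173/14112.
α = (570·(94607/28224) − 10·(142/7))/(11739173/14112) = 24100275/11739173; β = (278·(142/7) − 10·570)/(11739173/14112) = -854784/11739173.

α = 2.053, β = -0.073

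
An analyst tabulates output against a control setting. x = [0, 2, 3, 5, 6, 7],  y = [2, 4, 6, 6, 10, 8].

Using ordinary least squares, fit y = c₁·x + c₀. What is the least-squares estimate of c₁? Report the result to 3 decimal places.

c₁ = 0.976

From the data, Σx·x = 123, Σx = 23, Σ1 = 6.
Moment sums: Σx·y = 172, Σy = 36.
Eliminating c₀: 6·(row 1) − 23·(row 2) gives 209·c₁ = 6·172 − 23·36 = 204, so c₁ = 204/209.
Then c₀ = (36 − 23·(204/209))/6 = 472/209.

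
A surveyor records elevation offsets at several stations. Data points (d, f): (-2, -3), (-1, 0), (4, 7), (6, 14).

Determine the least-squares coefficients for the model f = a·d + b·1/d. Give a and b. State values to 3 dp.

a = 2.249, b = -2.546

From the data, Σd·d = 57, Σd·1/d = 4, Σ1/d·1/d = 193/144.
Moment sums: Σd·f = 118, Σ1/d·f = 67/12.
AᵀA·[a, b]ᵀ = Aᵀf becomes [[57, 4]; [4, 193/144]]·[a, b]ᵀ = [118, 67/12]ᵀ.
Δ = 57·(193/144) − 4² = 2899/48.
a = (118·(193/144) − 4·(67/12))/(2899/48) = 19558/8697; b = (57·(67/12) − 4·118)/(2899/48) = -7380/2899.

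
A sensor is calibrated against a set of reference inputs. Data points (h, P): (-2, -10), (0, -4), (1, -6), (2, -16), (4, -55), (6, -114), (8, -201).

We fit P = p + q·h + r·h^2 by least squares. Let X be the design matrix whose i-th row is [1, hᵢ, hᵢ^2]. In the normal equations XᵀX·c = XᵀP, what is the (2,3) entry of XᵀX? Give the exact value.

793

Row 2 ↔ basis h, column 3 ↔ basis h^2, so (XᵀX)_{2,3} = Σᵢ (h)·(h^2) = (-2)·(4) + (0)·(0) + (1)·(1) + (2)·(4) + (4)·(16) + (6)·(36) + (8)·(64) = 793.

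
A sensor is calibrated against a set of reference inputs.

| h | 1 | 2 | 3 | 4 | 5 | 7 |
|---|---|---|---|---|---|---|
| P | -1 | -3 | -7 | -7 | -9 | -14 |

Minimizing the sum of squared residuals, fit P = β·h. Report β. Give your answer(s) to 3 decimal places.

Compute the Gram sums: Σh·h = 104.
And Σh·P = -199.
Hence β = -199 / 104 ≈ -1.91346.

β = -1.913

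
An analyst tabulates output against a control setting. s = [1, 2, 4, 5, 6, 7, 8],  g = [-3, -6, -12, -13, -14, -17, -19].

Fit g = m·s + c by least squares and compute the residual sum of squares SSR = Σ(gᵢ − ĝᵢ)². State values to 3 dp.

SSR = 4.033

Compute the Gram sums: Σs·s = 195, Σs = 33, Σ1 = 7.
Moment sums: Σs·g = -483, Σg = -84.
Δ = 195·7 − 33² = 276.
m = ((-483)·7 − 33·(-84))/276 = -203/92; c = (195·(-84) − 33·(-483))/276 = -147/92.
Residuals: 37/46, 1/92, -145/92, -17/46, 77/92, 1/23, 1/4; SSR = 371/92.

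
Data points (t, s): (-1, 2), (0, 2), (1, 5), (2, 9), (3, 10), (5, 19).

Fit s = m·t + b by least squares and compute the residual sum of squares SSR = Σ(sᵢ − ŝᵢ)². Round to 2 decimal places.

SSR = 10.60

Forming AᵀA = [[40, 10]; [10, 6]] and Aᵀs = [146, 47]ᵀ gives AᵀA·[m, b]ᵀ = Aᵀs.
det = 40·6 − 10² = 140.
m = (146·6 − 10·47)/140 = 29/10; b = (40·47 − 10·146)/140 = 3.
Residuals: 19/10, -1, -9/10, 1/5, -17/10, 3/2; SSR = 53/5.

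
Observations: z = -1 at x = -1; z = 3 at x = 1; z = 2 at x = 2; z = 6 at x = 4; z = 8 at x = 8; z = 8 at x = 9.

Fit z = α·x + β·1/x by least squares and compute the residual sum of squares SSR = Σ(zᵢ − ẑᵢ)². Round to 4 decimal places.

SSR = 6.3885

Setting ∂/∂α … = 0 gives: 167·α + 6·β = 168;  6·α + (12133/5184)·β = 151/18.
(Σx·x = 167, Σx·1/x = 6, Σ1/x·1/x = 12133/5184, Σx·z = 168, Σ1/x·z = 151/18.)
Eliminating β: (12133/5184)·(row 1) − 6·(row 2) gives (1839587/5184)·α = (12133/5184)·168 − 6·(151/18) = 74059/216, so α = 1777416/1839587.
Then β = ((151/18) − 6·(1777416/1839587))/(12133/5184) = 2037024/1839587.
Residuals: 1974853/1839587, 1704321/1839587, -894170/1839587, 3418602/1839587, 242740/1839587, -1506384/1839587; SSR = 11752230/1839587.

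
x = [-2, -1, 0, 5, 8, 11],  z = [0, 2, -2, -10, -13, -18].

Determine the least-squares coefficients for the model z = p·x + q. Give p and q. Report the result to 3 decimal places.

The normal system AᵀA·[p, q]ᵀ = Aᵀz is [[215, 21]; [21, 6]]·[p, q]ᵀ = [-354, -41]ᵀ.
det = 215·6 − 21² = 849.
p = ((-354)·6 − 21·(-41))/849 = -421/283; q = (215·(-41) − 21·(-354))/849 = -1381/849.

p = -1.488, q = -1.627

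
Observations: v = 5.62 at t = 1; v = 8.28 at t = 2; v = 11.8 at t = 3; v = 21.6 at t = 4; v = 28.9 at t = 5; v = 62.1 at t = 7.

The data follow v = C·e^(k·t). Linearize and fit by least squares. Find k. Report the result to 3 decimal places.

With ln vᵢ as the transformed response and tᵢ as the regressor:
Sums: Σt = 22.0000, Σ(t)² = 104.0000, Σln v = 16.8736, Σt·ln v = 71.3695.
Normal system: [[104.0000, 22.0000]; [22.0000, 6]]·[k, ln C]ᵀ = [71.3695, 16.8736]ᵀ.
Slope k = (n·Σt·ln v − Σt·Σln v)/(n·Σ(t)² − (Σt)²) = (6·71.3695 − 22.0000·16.8736)/140.0000 = 0.40714; ln C = (Σln v − k·Σt)/n = 1.31943.

k = 0.407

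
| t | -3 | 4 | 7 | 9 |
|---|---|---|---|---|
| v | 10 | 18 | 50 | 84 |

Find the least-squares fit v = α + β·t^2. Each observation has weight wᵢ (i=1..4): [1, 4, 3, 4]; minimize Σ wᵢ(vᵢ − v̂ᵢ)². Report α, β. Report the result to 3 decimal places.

α = 1.230, β = 1.017

Compute the Gram sums: Σwᵢ·1 = 12, Σwᵢ·t^2 = 544, Σwᵢ·t^2·t^2 = 34552.
And Σwᵢ·v = 568, Σwᵢ·t^2·v = 35808.
So XᵀWX·[α, β]ᵀ = XᵀWv: [[12, 544]; [544, 34552]]·[α, β]ᵀ = [568, 35808]ᵀ.
Determinant 12·34552 − 544² = 118688.
α = (568·34552 − 544·35808)/118688 = 4562/3709; β = (12·35808 − 544·568)/118688 = 3772/3709.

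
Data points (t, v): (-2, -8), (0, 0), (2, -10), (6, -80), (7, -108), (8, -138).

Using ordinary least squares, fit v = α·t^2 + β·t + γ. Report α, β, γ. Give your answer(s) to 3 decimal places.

α = -2.077, β = -0.684, γ = -0.605

With design matrix X, XᵀX = [[7825, 1071, 157]; [1071, 157, 21]; [157, 21, 6]] and Xᵀv = [-17076, -2344, -344]ᵀ.
Solving the 3×3 system (Gaussian elimination) gives α = -9199/4430, β = -3029/4430, γ = -1339/2215.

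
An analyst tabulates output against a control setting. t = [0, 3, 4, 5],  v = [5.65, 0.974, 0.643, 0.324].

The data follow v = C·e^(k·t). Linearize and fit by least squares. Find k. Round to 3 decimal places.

Let Y = ln v. Fitting Y = k·t + ln C by least squares:
Over the data: Σt = 12.0000, Σ(t)² = 50.0000, Σln v = 0.1367, Σt·ln v = -7.4805.
Normal system: [[50.0000, 12.0000]; [12.0000, 4]]·[k, ln C]ᵀ = [-7.4805, 0.1367]ᵀ.
Δ = 50.0000·4 − (12.0000)² = 56.0000; k = (-7.4805·4 − 12.0000·0.1367)/56.0000 = -0.56361, ln C = (50.0000·0.1367 − 12.0000·-7.4805)/56.0000 = 1.72502.

k = -0.564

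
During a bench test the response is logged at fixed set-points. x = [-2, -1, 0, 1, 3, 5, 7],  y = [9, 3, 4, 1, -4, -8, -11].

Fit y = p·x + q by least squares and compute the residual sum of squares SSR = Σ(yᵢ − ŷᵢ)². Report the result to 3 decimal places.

Compute the Gram sums: Σx·x = 89, Σx = 13, Σ1 = 7.
Right-hand side: Σx·y = -149, Σy = -6.
AᵀA·[p, q]ᵀ = Aᵀy becomes [[89, 13]; [13, 7]]·[p, q]ᵀ = [-149, -6]ᵀ.
Eliminating q: 7·(row 1) − 13·(row 2) gives 454·p = 7·(-149) − 13·(-6) = -965, so p = -965/454.
Then q = ((-6) − 13·(-965/454))/7 = 1403/454.
Residuals: 753/454, -503/227, 413/454, 8/227, -162/227, -105/227, 179/227; SSR = 4465/454.

SSR = 9.835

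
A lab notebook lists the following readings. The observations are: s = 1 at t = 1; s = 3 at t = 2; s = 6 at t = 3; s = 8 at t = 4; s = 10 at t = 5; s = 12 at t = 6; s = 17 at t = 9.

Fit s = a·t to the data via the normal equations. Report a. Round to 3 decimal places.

Entries of AᵀA: Σt·t = 172.
Moment sums: Σt·s = 332.
So AᵀA·[a]ᵀ = Aᵀs: [[172]]·[a]ᵀ = [332]ᵀ.
Hence a = 332 / 172 ≈ 1.93023.

a = 1.930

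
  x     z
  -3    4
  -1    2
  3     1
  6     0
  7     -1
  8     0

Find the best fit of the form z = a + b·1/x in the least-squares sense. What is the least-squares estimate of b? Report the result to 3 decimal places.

Forming AᵀA = [[6, -95/168]; [-95/168, 4033/3136]] and Aᵀz = [6, -22/7]ᵀ gives AᵀA·[a, b]ᵀ = Aᵀz.
Δ = 6·(4033/3136) − (-95/168)² = 208757/28224.
a = (6·(4033/3136) − (-95/168)·(-22/7))/(208757/28224) = 167622/208757; b = (6·(-22/7) − (-95/168)·6)/(208757/28224) = -436464/208757.

b = -2.091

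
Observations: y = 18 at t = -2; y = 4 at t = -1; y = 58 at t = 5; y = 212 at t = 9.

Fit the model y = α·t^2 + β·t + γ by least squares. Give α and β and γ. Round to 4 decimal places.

The normal system AᵀA·[α, β, γ]ᵀ = Aᵀy is [[7203, 845, 111]; [845, 111, 11]; [111, 11, 4]]·[α, β, γ]ᵀ = [18698, 2158, 292]ᵀ.
Inverting the 3×3 Gram matrix, [α, β, γ]ᵀ = [7305/2446, -132325/41582, -23377/20791]ᵀ.

α = 2.9865, β = -3.1823, γ = -1.1244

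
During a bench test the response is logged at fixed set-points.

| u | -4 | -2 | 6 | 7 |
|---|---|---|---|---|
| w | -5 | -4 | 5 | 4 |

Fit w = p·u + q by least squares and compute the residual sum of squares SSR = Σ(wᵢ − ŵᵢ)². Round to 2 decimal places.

SSR = 2.26

Sums needed: Σu·u = 105, Σu = 7, Σ1 = 4.
Right-hand side: Σu·w = 86, Σw = 0.
Δ = 105·4 − 7² = 371.
p = (86·4 − 7·0)/371 = 344/371; q = (105·0 − 7·86)/371 = -86/53.
Residuals: 123/371, -194/371, 393/371, -46/53; SSR = 838/371.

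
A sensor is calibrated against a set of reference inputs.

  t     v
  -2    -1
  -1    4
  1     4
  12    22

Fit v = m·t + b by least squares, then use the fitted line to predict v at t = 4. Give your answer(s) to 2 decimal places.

Forming MᵀM = [[150, 10]; [10, 4]] and Mᵀv = [266, 29]ᵀ gives MᵀM·[m, b]ᵀ = Mᵀv.
Eliminating b: 4·(row 1) − 10·(row 2) gives 500·m = 4·266 − 10·29 = 774, so m = 387/250.
Then b = (29 − 10·(387/250))/4 = 169/50.
At t = 4: v̂ = (387/250)·(4) + (169/50)·(1) = 2393/250.

v̂ = 9.57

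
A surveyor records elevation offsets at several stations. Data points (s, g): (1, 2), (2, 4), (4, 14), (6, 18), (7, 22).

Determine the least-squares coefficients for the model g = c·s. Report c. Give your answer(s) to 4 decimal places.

Normal-equation sums: Σs·s = 106.
Right-hand side: Σs·g = 328.
Hence c = 328 / 106 ≈ 3.09434.

c = 3.0943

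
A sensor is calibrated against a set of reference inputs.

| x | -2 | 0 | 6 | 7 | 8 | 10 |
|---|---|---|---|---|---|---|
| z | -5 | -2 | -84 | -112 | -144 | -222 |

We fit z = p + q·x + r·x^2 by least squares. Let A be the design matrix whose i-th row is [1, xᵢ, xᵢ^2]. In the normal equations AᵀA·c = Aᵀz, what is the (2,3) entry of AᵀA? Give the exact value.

Row 2 ↔ basis x, column 3 ↔ basis x^2, so (AᵀA)_{2,3} = Σᵢ (x)·(x^2) = (-2)·(4) + (0)·(0) + (6)·(36) + (7)·(49) + (8)·(64) + (10)·(100) = 2063.

2063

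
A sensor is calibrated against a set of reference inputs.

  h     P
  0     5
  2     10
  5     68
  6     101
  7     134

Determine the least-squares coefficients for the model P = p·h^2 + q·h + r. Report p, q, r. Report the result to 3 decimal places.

p = 3.027, q = -2.423, r = 4.276

Sums needed: Σh^2·h^2 = 4338, Σh^2·h = 692, Σh^2 = 114, Σh·h = 114, Σh = 20, Σ1 = 5.
Right-hand side: Σh^2·P = 11942, Σh·P = 1904, ΣP = 318.
So MᵀM·[p, q, r]ᵀ = MᵀP: [[4338, 692, 114]; [692, 114, 20]; [114, 20, 5]]·[p, q, r]ᵀ = [11942, 1904, 318]ᵀ.
Inverting the 3×3 Gram matrix, [p, q, r]ᵀ = [12953/4279, -10370/4279, 18296/4279]ᵀ.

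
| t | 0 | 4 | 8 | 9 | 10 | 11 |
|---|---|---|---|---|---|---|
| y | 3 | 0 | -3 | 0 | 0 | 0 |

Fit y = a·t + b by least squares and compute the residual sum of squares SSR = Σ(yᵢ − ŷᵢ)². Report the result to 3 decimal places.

From the data, Σt·t = 382, Σt = 42, Σ1 = 6.
And Σt·y = -24, Σy = 0.
det = 382·6 − 42² = 528.
a = ((-24)·6 − 42·0)/528 = -3/11; b = (382·0 − 42·(-24))/528 = 21/11.
Residuals: 12/11, -9/11, -30/11, 6/11, 9/11, 12/11; SSR = 126/11.

SSR = 11.455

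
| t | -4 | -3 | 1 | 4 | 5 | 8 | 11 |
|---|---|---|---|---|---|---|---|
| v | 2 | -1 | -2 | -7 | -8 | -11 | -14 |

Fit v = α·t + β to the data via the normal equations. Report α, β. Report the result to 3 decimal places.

Entries of XᵀX: Σt·t = 252, Σt = 22, Σ1 = 7.
Right-hand side: Σt·v = -317, Σv = -41.
Normal equations: [[252, 22]; [22, 7]]·[α, β]ᵀ = [-317, -41]ᵀ.
det = 252·7 − 22² = 1280.
α = ((-317)·7 − 22·(-41))/1280 = -1317/1280; β = (252·(-41) − 22·(-317))/1280 = -1679/640.

α = -1.029, β = -2.623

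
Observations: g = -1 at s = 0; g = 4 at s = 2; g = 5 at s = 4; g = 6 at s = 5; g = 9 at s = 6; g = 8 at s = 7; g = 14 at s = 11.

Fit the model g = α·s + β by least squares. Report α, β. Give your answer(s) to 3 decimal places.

α = 1.276, β = 0.047

AᵀA·[α, β]ᵀ = Aᵀg reads: 251·α + 35·β = 322;  35·α + 7·β = 45.
(Σs·s = 251, Σs = 35, Σ1 = 7, Σs·g = 322, Σg = 45.)
Determinant 251·7 − 35² = 532.
α = (322·7 − 35·45)/532 = 97/76; β = (251·45 − 35·322)/532 = 25/532.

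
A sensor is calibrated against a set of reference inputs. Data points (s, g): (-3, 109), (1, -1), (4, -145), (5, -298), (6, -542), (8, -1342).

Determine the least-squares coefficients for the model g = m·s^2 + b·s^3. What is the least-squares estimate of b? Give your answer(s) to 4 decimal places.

b = -2.9965

Forming AᵀA = [[6355, 44451]; [44451, 329251]] and Aᵀg = [-114190, -853650]ᵀ gives AᵀA·[m, b]ᵀ = Aᵀg.
Eliminating b: 329251·(row 1) − 44451·(row 2) gives 116498704·m = 329251·(-114190) − 44451·(-853650) = 348424460, so m = 87106115/29124676.
Then b = ((-853650) − 44451·(87106115/29124676))/329251 = -87271515/29124676.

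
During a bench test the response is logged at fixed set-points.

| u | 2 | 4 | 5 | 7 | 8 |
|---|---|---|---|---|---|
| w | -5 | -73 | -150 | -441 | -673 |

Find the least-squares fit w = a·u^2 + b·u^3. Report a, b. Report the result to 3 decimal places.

a = 1.503, b = -1.502

Sums needed: Σu^2·u^2 = 7394, Σu^2·u^3 = 53756, Σu^3·u^3 = 399578.
For Mᵀw: Σu^2·w = -69619, Σu^3·w = -519301.
MᵀM·[a, b]ᵀ = Mᵀw becomes [[7394, 53756]; [53756, 399578]]·[a, b]ᵀ = [-69619, -519301]ᵀ.
Determinant 7394·399578 − 53756² = 64772196.
a = ((-69619)·399578 − 53756·(-519301))/64772196 = 16220629/10795366; b = (7394·(-519301) − 53756·(-69619))/64772196 = -16212105/10795366.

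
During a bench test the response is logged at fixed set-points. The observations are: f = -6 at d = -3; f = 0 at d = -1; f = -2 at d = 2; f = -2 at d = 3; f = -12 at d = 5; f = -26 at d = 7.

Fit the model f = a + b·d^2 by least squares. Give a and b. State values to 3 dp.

a = 0.672, b = -0.536

Normal-equation sums: Σ1 = 6, Σd^2 = 97, Σd^2·d^2 = 3205.
Right-hand side: Σf = -48, Σd^2·f = -1654.
XᵀX·[a, b]ᵀ = Xᵀf becomes [[6, 97]; [97, 3205]]·[a, b]ᵀ = [-48, -1654]ᵀ.
Δ = 6·3205 − 97² = 9821.
a = ((-48)·3205 − 97·(-1654))/9821 = 6598/9821; b = (6·(-1654) − 97·(-48))/9821 = -5268/9821.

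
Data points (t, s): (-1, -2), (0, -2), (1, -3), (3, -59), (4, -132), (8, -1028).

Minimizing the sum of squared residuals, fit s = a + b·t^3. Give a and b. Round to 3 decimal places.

a = -3.126, b = -2.002

Forming AᵀA = [[6, 603]; [603, 266971]] and Aᵀs = [-1226, -536378]ᵀ gives AᵀA·[a, b]ᵀ = Aᵀs.
Determinant 6·266971 − 603² = 1238217.
a = ((-1226)·266971 − 603·(-536378))/1238217 = -3870512/1238217; b = (6·(-536378) − 603·(-1226))/1238217 = -826330/412739.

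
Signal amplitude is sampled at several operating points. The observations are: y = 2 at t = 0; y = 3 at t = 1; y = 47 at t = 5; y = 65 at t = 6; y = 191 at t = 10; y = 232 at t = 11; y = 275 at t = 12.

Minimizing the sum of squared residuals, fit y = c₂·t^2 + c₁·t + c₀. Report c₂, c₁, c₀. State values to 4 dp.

Entries of XᵀX: Σt^2·t^2 = 47299, Σt^2·t = 4401, Σt^2 = 427, Σt·t = 427, Σt = 45, Σ1 = 7.
Right-hand side: Σt^2·y = 90290, Σt·y = 8390, Σy = 815.
Normal equations: [[47299, 4401, 427]; [4401, 427, 45]; [427, 45, 7]]·[c₂, c₁, c₀]ᵀ = [90290, 8390, 815]ᵀ.
Solving the 3×3 system (Gaussian elimination) gives c₂ = 215935/107548, c₁ = -845/668, c₀ = 56050/26887.

c₂ = 2.0078, c₁ = -1.2650, c₀ = 2.0847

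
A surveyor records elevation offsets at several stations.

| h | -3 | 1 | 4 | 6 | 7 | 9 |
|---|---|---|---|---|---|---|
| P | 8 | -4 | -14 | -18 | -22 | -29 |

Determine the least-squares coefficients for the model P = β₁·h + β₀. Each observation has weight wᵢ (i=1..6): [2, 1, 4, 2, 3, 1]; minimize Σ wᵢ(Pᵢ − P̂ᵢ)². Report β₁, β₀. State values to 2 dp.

β₁ = -3.00, β₀ = -1.21

The normal equations are: 383·β₁ + 53·β₀ = -1215;  53·β₁ + 13·β₀ = -175.
(Σwᵢ·h·h = 383, Σwᵢ·h = 53, Σwᵢ·1 = 13, Σwᵢ·h·P = -1215, Σwᵢ·P = -175.)
det = 383·13 − 53² = 2170.
β₁ = ((-1215)·13 − 53·(-175))/2170 = -652/217; β₀ = (383·(-175) − 53·(-1215))/2170 = -263/217.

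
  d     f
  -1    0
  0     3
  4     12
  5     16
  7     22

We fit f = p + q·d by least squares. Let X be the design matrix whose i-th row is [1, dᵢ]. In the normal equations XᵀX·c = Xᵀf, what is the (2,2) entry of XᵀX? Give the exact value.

91

Row 2 ↔ basis d, column 2 ↔ basis d, so (XᵀX)_{2,2} = Σᵢ (d)·(d) = (-1)·(-1) + (0)·(0) + (4)·(4) + (5)·(5) + (7)·(7) = 91.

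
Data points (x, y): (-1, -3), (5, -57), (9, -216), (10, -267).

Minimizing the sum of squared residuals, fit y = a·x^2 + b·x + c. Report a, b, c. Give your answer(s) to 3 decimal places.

Sums needed: Σx^2·x^2 = 17187, Σx^2·x = 1853, Σx^2 = 207, Σx·x = 207, Σx = 23, Σ1 = 4.
And Σx^2·y = -45624, Σx·y = -4896, Σy = -543.
Normal equations: [[17187, 1853, 207]; [1853, 207, 23]; [207, 23, 4]]·[a, b, c]ᵀ = [-45624, -4896, -543]ᵀ.
Inverting the 3×3 Gram matrix, [a, b, c]ᵀ = [-53739/17900, 51711/17900, 5373/1790]ᵀ.

a = -3.002, b = 2.889, c = 3.002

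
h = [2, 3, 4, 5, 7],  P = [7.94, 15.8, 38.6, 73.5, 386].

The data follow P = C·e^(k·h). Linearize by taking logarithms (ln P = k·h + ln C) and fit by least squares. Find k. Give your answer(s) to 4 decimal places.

Taking logs, ln P = k·h + ln C, so regress ln P on h.
XᵀX = [[103.0000, 21.0000]; [21.0000, 5]], rhs = [90.2142, 18.7383]ᵀ  (here Σh = 21.0000, Σ(h)² = 103.0000, Σln P = 18.7383, Σh·ln P = 90.2142).
Slope k = (n·Σh·ln P − Σh·Σln P)/(n·Σ(h)² − (Σh)²) = (5·90.2142 − 21.0000·18.7383)/74.0000 = 0.77793; ln C = (Σln P − k·Σh)/n = 0.48037.

k = 0.7779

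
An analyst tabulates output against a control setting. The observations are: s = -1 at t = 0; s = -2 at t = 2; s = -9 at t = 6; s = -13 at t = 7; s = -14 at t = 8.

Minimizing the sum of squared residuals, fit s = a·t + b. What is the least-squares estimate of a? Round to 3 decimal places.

a = -1.729

Setting ∂/∂a … = 0 gives: 153·a + 23·b = -261;  23·a + 5·b = -39.
Δ = 153·5 − 23² = 236.
a = ((-261)·5 − 23·(-39))/236 = -102/59; b = (153·(-39) − 23·(-261))/236 = 9/59.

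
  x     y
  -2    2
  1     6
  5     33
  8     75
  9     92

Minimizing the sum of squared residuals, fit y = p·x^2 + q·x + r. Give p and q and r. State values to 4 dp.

The normal system MᵀM·[p, q, r]ᵀ = Mᵀy is [[11299, 1359, 175]; [1359, 175, 21]; [175, 21, 5]]·[p, q, r]ᵀ = [13091, 1595, 208]ᵀ.
Inverting the 3×3 Gram matrix, [p, q, r]ᵀ = [10431/11486, 20473/11486, 13373/5743]ᵀ.

p = 0.9081, q = 1.7824, r = 2.3286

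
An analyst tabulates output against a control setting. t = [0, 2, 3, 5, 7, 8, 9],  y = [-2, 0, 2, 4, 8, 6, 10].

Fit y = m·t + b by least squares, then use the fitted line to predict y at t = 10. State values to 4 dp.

ŷ = 10.4615

The normal system AᵀA·[m, b]ᵀ = Aᵀy is [[232, 34]; [34, 7]]·[m, b]ᵀ = [220, 28]ᵀ.
Determinant 232·7 − 34² = 468.
m = (220·7 − 34·28)/468 = 49/39; b = (232·28 − 34·220)/468 = -82/39.
At t = 10: ŷ = (49/39)·(10) + (-82/39)·(1) = 136/13.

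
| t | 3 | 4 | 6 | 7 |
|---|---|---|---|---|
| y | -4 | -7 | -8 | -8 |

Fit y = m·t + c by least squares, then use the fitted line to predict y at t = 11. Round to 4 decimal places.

With design matrix M, MᵀM = [[110, 20]; [20, 4]] and Mᵀy = [-144, -27]ᵀ.
Eliminating c: 4·(row 1) − 20·(row 2) gives 40·m = 4·(-144) − 20·(-27) = -36, so m = -9/10.
Then c = ((-27) − 20·(-9/10))/4 = -9/4.
At t = 11: ŷ = (-9/10)·(11) + (-9/4)·(1) = -243/20.

ŷ = -12.1500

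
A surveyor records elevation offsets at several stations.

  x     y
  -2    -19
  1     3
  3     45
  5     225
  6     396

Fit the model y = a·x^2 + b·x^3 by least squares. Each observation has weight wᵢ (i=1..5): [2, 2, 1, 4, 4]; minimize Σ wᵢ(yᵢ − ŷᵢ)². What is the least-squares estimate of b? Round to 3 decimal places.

Sums needed: Σwᵢ·x^2·x^2 = 7799, Σwᵢ·x^2·x^3 = 43785, Σwᵢ·x^3·x^3 = 249983.
For MᵀWy: Σwᵢ·x^2·y = 79783, Σwᵢ·x^3·y = 456169.
So MᵀWM·[a, b]ᵀ = MᵀWy: [[7799, 43785]; [43785, 249983]]·[a, b]ᵀ = [79783, 456169]ᵀ.
det = 7799·249983 − 43785² = 32491192.
a = (79783·249983 − 43785·456169)/32491192 = -3620747/4061399; b = (7799·456169 − 43785·79783)/32491192 = 8045422/4061399.

b = 1.981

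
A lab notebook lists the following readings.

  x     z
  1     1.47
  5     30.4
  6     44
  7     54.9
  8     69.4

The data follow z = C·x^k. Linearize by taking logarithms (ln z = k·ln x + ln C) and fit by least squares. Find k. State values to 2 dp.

k = 1.87

Linearized form: ln z = k·ln x + ln C. From the 5 transformed points,
Σln x = 7.4265, Σ(ln x)² = 13.9113, Σln z = 15.8293, Σln x·ln z = 28.8867.
Normal system: [[13.9113, 7.4265]; [7.4265, 5]]·[k, ln C]ᵀ = [28.8867, 15.8293]ᵀ.
Slope k = (n·Σln x·ln z − Σln x·Σln z)/(n·Σ(ln x)² − (Σln x)²) = (5·28.8867 − 7.4265·15.8293)/14.4030 = 1.86601; ln C = (Σln z − k·Σln x)/n = 0.39425.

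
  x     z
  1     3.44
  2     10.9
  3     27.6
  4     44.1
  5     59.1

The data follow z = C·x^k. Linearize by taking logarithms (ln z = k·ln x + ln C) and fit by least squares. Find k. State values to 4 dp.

Linearized form: ln z = k·ln x + ln C. From the 5 transformed points,
Σln x = 4.7875, Σ(ln x)² = 6.1995, Σln z = 14.8077, Σln x·ln z = 17.1152.
Equations: 6.1995·k + 4.7875·ln C = 17.1152;  4.7875·k + 5·ln C = 14.8077.
Solving (det = 8.0774): k = 1.81789, ln C = 1.22092.

k = 1.8179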